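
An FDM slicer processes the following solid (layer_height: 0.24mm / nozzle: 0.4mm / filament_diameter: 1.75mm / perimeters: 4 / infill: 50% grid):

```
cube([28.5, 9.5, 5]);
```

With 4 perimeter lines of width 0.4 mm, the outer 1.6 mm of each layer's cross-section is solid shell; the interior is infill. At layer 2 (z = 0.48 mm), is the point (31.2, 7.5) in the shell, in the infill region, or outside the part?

outside

At z = 0.48 mm: the 28.5×9.5 cube contributes its full rectangle. Overall, the cross-section is a single solid region. The nearest boundary edge runs (28.50, 0.00)→(28.50, 9.50); distance from the point to it = 2.70 mm. The point is not inside any of the regions above, so it lies outside the cross-section (2.70 mm from the nearest boundary).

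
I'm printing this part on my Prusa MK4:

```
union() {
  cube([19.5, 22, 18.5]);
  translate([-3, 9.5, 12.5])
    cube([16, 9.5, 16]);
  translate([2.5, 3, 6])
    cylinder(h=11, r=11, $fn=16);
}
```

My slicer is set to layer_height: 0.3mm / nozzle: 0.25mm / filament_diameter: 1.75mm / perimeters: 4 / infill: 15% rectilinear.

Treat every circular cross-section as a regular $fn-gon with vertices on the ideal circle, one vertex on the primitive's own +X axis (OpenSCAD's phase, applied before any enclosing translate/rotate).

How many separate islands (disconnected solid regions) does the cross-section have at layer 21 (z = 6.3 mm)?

At z = 6.3 mm: the 19.5×22 cube contributes its full rectangle; the cube at (-3, 9.5) is not intersected at this z (z outside [12.5, 28.5]); the cylinder at (2.5, 3): section is a regular 16-gon, circumradius r=11; Combining (union): the regions partially overlap (shared area 159.09 mm²), so overlapping operands fuse into one piece — 1 connected region. Overall, the cross-section is a single solid region. Island count = 1.

1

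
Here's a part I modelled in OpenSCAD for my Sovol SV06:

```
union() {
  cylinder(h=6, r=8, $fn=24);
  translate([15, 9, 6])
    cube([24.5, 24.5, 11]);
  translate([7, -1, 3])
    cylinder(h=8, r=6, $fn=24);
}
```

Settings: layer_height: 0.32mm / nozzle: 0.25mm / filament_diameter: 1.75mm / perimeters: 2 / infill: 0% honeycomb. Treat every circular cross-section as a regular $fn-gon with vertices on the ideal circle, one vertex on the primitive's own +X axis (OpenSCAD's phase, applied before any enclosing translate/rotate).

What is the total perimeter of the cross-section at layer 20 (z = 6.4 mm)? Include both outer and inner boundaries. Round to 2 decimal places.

At z = 6.4 mm: the cylinder is absent (z outside [0, 6]); the 24.5×24.5 cube at (15, 9) contributes its full rectangle (perimeter 98.00 mm); the r=6 cylinder at (7, -1) contributes a regular 24-gon of circumradius 6 (perimeter = 2·24·6.000·sin(180°/24) = 37.59 mm); Combining (union): the 2 present regions are separate (no shared area or edge), so areas and boundary lengths simply add and each stays a separate island — boundary = 135.59 mm. Overall, the cross-section has 2 separate islands. Total boundary length (outer) = 135.59 mm.

135.59 mm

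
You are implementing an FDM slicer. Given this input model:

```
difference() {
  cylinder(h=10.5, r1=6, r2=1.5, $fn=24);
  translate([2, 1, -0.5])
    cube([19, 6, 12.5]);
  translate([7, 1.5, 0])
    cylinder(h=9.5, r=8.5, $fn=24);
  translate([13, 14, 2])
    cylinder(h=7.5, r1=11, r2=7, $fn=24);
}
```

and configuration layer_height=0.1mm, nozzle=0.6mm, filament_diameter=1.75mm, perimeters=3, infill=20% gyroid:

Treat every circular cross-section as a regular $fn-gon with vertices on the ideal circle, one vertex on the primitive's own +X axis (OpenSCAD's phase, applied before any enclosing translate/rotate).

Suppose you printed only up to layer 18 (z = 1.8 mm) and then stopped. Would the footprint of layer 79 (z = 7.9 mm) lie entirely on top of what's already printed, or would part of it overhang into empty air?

Compare the two slices. At z = 1.8: the cone (r1=6→r2=1.5) has section circumradius 5.229 here — a regular 24-gon (area = (24/2)·5.229²·sin(360°/24) = 84.91 mm²); the cube at (2, 1) (footprint 19×6) is included at this height (area 114.00 mm²); the r=8.5 cylinder at (7, 1.5) contributes a regular 24-gon of circumradius 8.5 (area = (24/2)·8.500²·sin(360°/24) = 224.40 mm²); the cone at (13, 14) is absent (z outside [2, 9.5]); Subtracting the remaining from the first: starting from the cone (84.91 mm²), the 19×6 cube at (2, 1) partially overlaps it — only the 7.93 mm² overlap (of its 114.00 mm²) is removed, clipping the outline; the r=8.5 cylinder at (7, 1.5) partially overlaps it — only the 42.06 mm² overlap (of its 224.40 mm²) is removed, clipping the outline — area = 34.92 mm². At z = 7.9: the cone contributes a regular 24-gon of circumradius 2.614 (interpolated between r1=6 and r2=1.5 at t=0.752) (area = (24/2)·2.614²·sin(360°/24) = 21.23 mm²); the cube at (2, 1) (footprint 19×6) is included at this height (area 114.00 mm²); the r=8.5 cylinder at (7, 1.5) contributes a regular 24-gon of circumradius 8.5 (area = (24/2)·8.500²·sin(360°/24) = 224.40 mm²); the cone at (13, 14): at t=0.787 of its height the radius interpolates to r₁+(r₂−r₁)t = 7.853, giving a regular 24-gon of that circumradius (area = (24/2)·7.853²·sin(360°/24) = 191.55 mm²); After the difference (first − rest): starting from the cone (21.23 mm²), the 19×6 cube at (2, 1) partially overlaps it — only the 0.15 mm² overlap (of its 114.00 mm²) is removed, clipping the outline; the r=8.5 cylinder at (7, 1.5) partially overlaps it — only the 16.39 mm² overlap (of its 224.40 mm²) is removed, clipping the outline; the cone at (13, 14) misses the remaining region (no effect) — area = 4.69 mm². Checking containment: the cross-section at z = 7.9 is a subset of the cross-section at z = 1.8.

entirely on top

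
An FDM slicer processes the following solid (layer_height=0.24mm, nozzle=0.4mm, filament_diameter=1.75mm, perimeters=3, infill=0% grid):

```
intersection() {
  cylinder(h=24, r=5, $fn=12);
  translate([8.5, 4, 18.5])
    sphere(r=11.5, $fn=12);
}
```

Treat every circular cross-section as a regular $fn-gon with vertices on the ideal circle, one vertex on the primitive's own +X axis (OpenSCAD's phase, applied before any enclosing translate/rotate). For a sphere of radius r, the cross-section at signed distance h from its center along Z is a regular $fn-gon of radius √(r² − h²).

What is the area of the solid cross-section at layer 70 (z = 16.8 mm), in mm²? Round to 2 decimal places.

50.62 mm²

At z = 16.8 mm: the r=5 cylinder gives a regular 12-gon of circumradius 5 (constant along its height) (area = (12/2)·5.000²·sin(360°/12) = 75.00 mm²); the r=11.5 sphere at (8.5, 4) slices to a regular 12-gon of circumradius 11.374 (√(r²−h²) with h=1.7 from center) (area = (12/2)·11.374²·sin(360°/12) = 388.08 mm²); After intersecting: the r=11.5 sphere at (8.5, 4) partially overlaps the r=5 cylinder; clipping to the common part keeps 50.62 mm² — area = 50.62 mm². Overall, the cross-section is a single solid region. Net area = 50.62 mm².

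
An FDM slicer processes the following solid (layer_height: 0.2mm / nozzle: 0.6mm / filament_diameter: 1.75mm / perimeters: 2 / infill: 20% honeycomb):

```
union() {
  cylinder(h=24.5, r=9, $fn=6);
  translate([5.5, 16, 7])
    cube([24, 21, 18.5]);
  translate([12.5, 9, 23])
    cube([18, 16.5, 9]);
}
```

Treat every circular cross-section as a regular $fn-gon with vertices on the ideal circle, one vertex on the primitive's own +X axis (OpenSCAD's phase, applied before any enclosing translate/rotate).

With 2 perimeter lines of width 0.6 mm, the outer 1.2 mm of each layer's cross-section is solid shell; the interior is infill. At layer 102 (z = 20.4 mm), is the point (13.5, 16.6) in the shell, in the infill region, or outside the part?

shell

At z = 20.4 mm: the r=9 cylinder gives a regular 6-gon of circumradius 9 (constant along its height); the 24×21 cube at (5.5, 16) contributes its full rectangle; the cube at (12.5, 9) is not intersected at this z (z outside [23, 32]); Combining (union): the 2 present regions are separate (no shared area or edge), so areas and boundary lengths simply add and each stays a separate island — 2 connected regions. Overall, the cross-section has 2 separate islands. The nearest boundary edge runs (29.50, 16.00)→(5.50, 16.00); distance from the point to it = 0.60 mm. (Shell/infill is judged within the island containing the point — the largest one.) The point is inside the cross-section, 0.60 mm from the nearest boundary — within the 1.2 mm shell band (2 × 0.6).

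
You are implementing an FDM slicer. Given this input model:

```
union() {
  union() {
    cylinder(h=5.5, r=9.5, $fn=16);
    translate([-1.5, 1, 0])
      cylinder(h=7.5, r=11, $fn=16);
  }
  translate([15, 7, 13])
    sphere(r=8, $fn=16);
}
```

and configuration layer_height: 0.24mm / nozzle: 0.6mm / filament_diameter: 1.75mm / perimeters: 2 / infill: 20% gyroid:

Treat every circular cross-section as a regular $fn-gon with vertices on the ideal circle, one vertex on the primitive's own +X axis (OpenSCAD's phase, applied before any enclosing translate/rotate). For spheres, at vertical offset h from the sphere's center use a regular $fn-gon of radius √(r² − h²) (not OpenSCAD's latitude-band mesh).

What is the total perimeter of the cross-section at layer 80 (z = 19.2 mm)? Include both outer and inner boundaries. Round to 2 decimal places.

At z = 19.2 mm: the cylinder does not reach this height (z outside [0, 5.5]); the cylinder at (-1.5, 1) is not intersected at this z (z outside [0, 7.5]); Taking the union: nothing is present at this height; the r=8 sphere at (15, 7) contributes a regular 16-gon of circumradius √(8²−6.2²) = 5.056 (perimeter = 2·16·5.056·sin(180°/16) = 31.56 mm); Taking the union: only the r=8 sphere at (15, 7) is present, so the union is just that shape — boundary = 31.56 mm. Overall, the cross-section is a single solid region. Total boundary length (outer) = 31.56 mm.

31.56 mm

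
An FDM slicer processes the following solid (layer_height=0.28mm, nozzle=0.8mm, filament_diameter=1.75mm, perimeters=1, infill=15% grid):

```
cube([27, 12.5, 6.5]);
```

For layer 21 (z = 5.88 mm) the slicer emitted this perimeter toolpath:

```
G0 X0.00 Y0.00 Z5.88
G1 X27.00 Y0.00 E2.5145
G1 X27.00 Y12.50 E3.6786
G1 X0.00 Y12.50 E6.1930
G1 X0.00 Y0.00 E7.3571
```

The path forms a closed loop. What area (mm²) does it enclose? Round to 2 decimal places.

Apply the shoelace formula to the sequence of (X, Y) vertices; enclosed area = 337.50 mm².

337.50 mm²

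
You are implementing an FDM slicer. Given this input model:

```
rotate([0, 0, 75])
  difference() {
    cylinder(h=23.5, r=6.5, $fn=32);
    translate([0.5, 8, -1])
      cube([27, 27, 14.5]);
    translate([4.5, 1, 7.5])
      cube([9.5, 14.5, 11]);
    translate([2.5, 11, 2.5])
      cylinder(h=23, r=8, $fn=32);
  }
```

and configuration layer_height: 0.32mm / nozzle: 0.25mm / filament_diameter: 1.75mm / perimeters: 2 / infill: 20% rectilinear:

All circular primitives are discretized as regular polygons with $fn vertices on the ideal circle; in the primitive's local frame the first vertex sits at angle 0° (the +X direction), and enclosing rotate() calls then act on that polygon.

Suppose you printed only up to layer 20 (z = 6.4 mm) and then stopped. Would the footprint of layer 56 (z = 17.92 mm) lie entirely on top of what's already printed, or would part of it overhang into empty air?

entirely on top

Compare the two slices. At z = 6.4: the r=6.5 cylinder gives a regular 32-gon of circumradius 6.5 (constant along its height) (area = (32/2)·6.500²·sin(360°/32) = 131.88 mm²); the cube at (0.5, 8) (footprint 27×27) is included at this height (area 729.00 mm²); the cube at (4.5, 1) does not reach this height (z outside [7.5, 18.5]); the r=8 cylinder at (2.5, 11) contributes a regular 32-gon of circumradius 8 (area = (32/2)·8.000²·sin(360°/32) = 199.77 mm²); Subtracting the remaining from the first: starting from the r=6.5 cylinder (131.88 mm²), the 27×27 cube at (0.5, 8) misses the remaining region (no effect); the r=8 cylinder at (2.5, 11) partially overlaps it — only the 19.44 mm² overlap (of its 199.77 mm²) is removed, clipping the outline — area = 112.45 mm²; (rotated 75° about Z; rotation is an isometry so areas/perimeters/island counts are preserved). At z = 17.92: the cylinder: section is a regular 32-gon, circumradius r=6.5 (area = (32/2)·6.500²·sin(360°/32) = 131.88 mm²); the cube at (0.5, 8) does not reach this height (z outside [-1, 13.5]); the 9.5×14.5 cube at (4.5, 1) contributes its full rectangle (area 137.75 mm²); the cylinder at (2.5, 11): section is a regular 32-gon, circumradius r=8 (area = (32/2)·8.000²·sin(360°/32) = 199.77 mm²); Subtracting the remaining from the first: starting from the r=6.5 cylinder (131.88 mm²), the 9.5×14.5 cube at (4.5, 1) partially overlaps it — only the 4.42 mm² overlap (of its 137.75 mm²) is removed, clipping the outline; the r=8 cylinder at (2.5, 11) partially overlaps it — only the 18.77 mm² overlap (of its 199.77 mm²) is removed, clipping the outline — area = 108.69 mm²; (rotated 75° about Z; rotation is an isometry so areas/perimeters/island counts are preserved). Checking containment: the cross-section at z = 17.92 is a subset of the cross-section at z = 6.4.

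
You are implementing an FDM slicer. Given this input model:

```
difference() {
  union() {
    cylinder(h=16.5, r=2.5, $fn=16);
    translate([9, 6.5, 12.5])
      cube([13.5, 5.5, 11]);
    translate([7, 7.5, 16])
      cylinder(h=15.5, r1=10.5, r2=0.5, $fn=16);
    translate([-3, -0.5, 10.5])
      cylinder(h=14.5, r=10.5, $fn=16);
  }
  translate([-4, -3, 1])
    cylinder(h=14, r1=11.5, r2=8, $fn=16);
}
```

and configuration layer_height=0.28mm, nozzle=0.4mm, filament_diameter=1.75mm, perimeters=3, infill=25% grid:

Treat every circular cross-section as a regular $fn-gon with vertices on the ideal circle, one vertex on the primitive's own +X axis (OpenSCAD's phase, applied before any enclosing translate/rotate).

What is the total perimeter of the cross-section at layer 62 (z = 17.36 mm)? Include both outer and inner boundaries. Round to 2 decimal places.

At z = 17.36 mm: the cylinder is not intersected at this z (z outside [0, 16.5]); the 13.5×5.5 cube at (9, 6.5) contributes its full rectangle (perimeter 38.00 mm); the cone at (7, 7.5) contributes a regular 16-gon of circumradius 9.623 (interpolated between r1=10.5 and r2=0.5 at t=0.088) (perimeter = 2·16·9.623·sin(180°/16) = 60.07 mm); the cylinder at (-3, -0.5): section is a regular 16-gon, circumradius r=10.5 (perimeter = 2·16·10.500·sin(180°/16) = 65.55 mm); Taking the union: the regions partially overlap (shared area 113.96 mm²), so the edge portions inside another operand are dropped and the merged outline is re-measured after clipping — boundary = 103.87 mm; the cone at (-4, -3) is not intersected at this z (z outside [1, 15]); Taking the first minus the rest: none of the subtracted shapes is present at this height, so that combined region is unchanged — boundary = 103.87 mm. Overall, the cross-section is a single solid region. Total boundary length (outer) = 103.87 mm.

103.87 mm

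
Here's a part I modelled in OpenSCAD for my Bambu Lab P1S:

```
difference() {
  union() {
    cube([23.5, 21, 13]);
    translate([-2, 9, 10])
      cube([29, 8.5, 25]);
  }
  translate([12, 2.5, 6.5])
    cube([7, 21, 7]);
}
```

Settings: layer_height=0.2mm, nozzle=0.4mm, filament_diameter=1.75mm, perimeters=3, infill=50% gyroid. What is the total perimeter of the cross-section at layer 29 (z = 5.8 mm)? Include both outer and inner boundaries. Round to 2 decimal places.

89.00 mm

At z = 5.8 mm: the cube is present — its section is the full 23.5×21 rectangle (perimeter 89.00 mm); the cube at (-2, 9) is not intersected at this z (z outside [10, 35]); Merging all regions: only the 23.5×21 cube is present, so the union is just that shape — boundary = 89.00 mm; the cube at (12, 2.5) is absent (z outside [6.5, 13.5]); After the difference (first − rest): none of the subtracted shapes is present at this height, so the result so far is unchanged — boundary = 89.00 mm. Overall, the cross-section is a single solid region. Total boundary length (outer) = 89.00 mm.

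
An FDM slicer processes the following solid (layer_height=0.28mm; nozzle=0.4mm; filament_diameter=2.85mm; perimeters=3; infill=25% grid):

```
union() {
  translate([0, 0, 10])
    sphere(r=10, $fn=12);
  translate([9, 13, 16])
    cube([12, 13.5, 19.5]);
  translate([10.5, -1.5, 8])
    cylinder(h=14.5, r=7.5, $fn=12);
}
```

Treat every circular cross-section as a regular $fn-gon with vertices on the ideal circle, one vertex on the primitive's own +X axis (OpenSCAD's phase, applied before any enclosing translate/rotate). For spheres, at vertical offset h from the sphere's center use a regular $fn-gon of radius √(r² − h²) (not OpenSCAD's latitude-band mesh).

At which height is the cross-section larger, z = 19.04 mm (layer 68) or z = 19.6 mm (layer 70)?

layer 68 (z = 19.04 mm)

Layer 68 (z = 19.04): the r=10 sphere slices to a regular 12-gon of circumradius 4.275 (√(r²−h²) with h=9.04 from center) (area = (12/2)·4.275²·sin(360°/12) = 54.84 mm²); the cube at (9, 13) is present — its section is the full 12×13.5 rectangle (area 162.00 mm²); the cylinder at (10.5, -1.5): section is a regular 12-gon, circumradius r=7.5 (area = (12/2)·7.500²·sin(360°/12) = 168.75 mm²); Taking the union: the regions partially overlap — summed areas 385.59 mm² minus the doubly-counted overlap 2.58 mm² gives 383.00 mm² — area = 383.00 mm². So its area = 383.00 mm². Layer 70 (z = 19.6): the r=10 sphere slices to a regular 12-gon of circumradius 2.800 (√(r²−h²) with h=9.6 from center) (area = (12/2)·2.800²·sin(360°/12) = 23.52 mm²); the cube at (9, 13) is present — its section is the full 12×13.5 rectangle (area 162.00 mm²); the r=7.5 cylinder at (10.5, -1.5) gives a regular 12-gon of circumradius 7.5 (constant along its height) (area = (12/2)·7.500²·sin(360°/12) = 168.75 mm²); Combining (union): the 3 present regions are separate (no shared area or edge), so areas and boundary lengths simply add and each stays a separate island — area = 354.27 mm². So its area = 354.27 mm². Layer 68 is larger (383.00 vs 354.27 mm²).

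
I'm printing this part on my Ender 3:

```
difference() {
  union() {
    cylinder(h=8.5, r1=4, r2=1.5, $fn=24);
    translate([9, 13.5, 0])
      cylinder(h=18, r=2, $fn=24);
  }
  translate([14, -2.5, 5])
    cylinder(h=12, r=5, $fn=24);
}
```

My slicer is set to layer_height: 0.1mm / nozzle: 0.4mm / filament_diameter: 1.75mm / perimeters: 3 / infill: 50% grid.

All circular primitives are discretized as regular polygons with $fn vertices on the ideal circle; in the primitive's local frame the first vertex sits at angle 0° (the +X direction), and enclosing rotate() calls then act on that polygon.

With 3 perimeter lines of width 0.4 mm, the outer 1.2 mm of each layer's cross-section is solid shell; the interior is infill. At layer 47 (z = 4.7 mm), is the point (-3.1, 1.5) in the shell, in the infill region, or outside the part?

At z = 4.7 mm: the cone contributes a regular 24-gon of circumradius 2.618 (interpolated between r1=4 and r2=1.5 at t=0.553); the r=2 cylinder at (9, 13.5) gives a regular 24-gon of circumradius 2 (constant along its height); Merging all regions: the 2 present regions are separate (no shared area or edge), so areas and boundary lengths simply add and each stays a separate island — 2 connected regions; the cylinder at (14, -2.5) is not intersected at this z (z outside [5, 17]); After the difference (first − rest): none of the subtracted shapes is present at this height, so that combined region is unchanged — 2 connected regions. Overall, the cross-section has 2 separate islands. The nearest boundary edge runs (-2.53, 0.68)→(-2.27, 1.31); distance from the point to it = 0.84 mm. The point is not inside any of the regions above, so it lies outside the cross-section (0.84 mm from the nearest boundary).

outside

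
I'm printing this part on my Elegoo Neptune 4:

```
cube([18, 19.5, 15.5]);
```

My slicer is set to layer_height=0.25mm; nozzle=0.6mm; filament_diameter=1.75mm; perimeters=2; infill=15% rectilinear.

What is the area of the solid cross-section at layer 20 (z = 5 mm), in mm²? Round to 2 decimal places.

351.00 mm²

At z = 5 mm: the cube (footprint 18×19.5) is included at this height (area 351.00 mm²). Overall, the cross-section is a single solid region. Net area = 351.00 mm².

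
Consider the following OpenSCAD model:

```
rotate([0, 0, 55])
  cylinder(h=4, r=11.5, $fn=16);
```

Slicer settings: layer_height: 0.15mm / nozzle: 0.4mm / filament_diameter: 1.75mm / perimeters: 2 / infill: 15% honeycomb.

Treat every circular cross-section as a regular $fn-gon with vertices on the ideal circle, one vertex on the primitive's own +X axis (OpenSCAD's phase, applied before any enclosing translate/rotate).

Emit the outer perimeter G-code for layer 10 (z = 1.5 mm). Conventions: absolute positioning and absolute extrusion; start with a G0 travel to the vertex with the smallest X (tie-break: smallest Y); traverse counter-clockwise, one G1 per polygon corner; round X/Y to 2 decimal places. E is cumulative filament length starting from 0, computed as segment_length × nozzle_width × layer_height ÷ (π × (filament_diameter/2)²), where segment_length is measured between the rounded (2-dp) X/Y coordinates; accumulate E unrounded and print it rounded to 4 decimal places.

At z = 1.5 mm: the r=11.5 cylinder gives a regular 16-gon of circumradius 11.5 (constant along its height); (whole slice rotated 55° about Z — lengths, areas and connectivity unchanged). The outline is a single polygon with 16 vertices. Extrusion per mm of travel: 0.4 × 0.15 / (π × 0.875²) = 0.024945. Accumulating E over each segment gives final E = 1.7913.

G0 X-11.33 Y-2.00 Z1.50
G1 X-9.70 Y-6.18 E0.1119
G1 X-6.60 Y-9.42 E0.2238
G1 X-2.49 Y-11.23 E0.3358
G1 X2.00 Y-11.33 E0.4478
G1 X6.18 Y-9.70 E0.5598
G1 X9.42 Y-6.60 E0.6716
G1 X11.23 Y-2.49 E0.7836
G1 X11.33 Y2.00 E0.8957
G1 X9.70 Y6.18 E1.0076
G1 X6.60 Y9.42 E1.1194
G1 X2.49 Y11.23 E1.2315
G1 X-2.00 Y11.33 E1.3435
G1 X-6.18 Y9.70 E1.4554
G1 X-9.42 Y6.60 E1.5673
G1 X-11.23 Y2.49 E1.6793
G1 X-11.33 Y-2.00 E1.7913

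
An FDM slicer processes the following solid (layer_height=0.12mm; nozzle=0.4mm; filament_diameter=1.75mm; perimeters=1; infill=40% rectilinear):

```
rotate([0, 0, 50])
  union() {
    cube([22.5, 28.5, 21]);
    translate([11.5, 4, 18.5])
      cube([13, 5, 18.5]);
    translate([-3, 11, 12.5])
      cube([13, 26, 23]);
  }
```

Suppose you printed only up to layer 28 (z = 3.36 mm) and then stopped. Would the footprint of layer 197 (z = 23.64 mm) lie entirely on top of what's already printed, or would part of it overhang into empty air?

part overhangs

Compare the two slices. At z = 3.36: the cube (footprint 22.5×28.5) is included at this height (area 641.25 mm²); the cube at (11.5, 4) is absent (z outside [18.5, 37]); the cube at (-3, 11) does not reach this height (z outside [12.5, 35.5]); Taking the union: only the 22.5×28.5 cube is present, so the union is just that shape — area = 641.25 mm²; (rotated 50° about Z; rotation is an isometry so areas/perimeters/island counts are preserved). At z = 23.64: the cube does not reach this height (z outside [0, 21]); the cube at (11.5, 4) is present — its section is the full 13×5 rectangle (area 65.00 mm²); the cube at (-3, 11) is present — its section is the full 13×26 rectangle (area 338.00 mm²); Merging all regions: the 2 present regions are separate (no shared area or edge), so areas and boundary lengths simply add and each stays a separate island — area = 403.00 mm²; (whole slice rotated 50° about Z — lengths, areas and connectivity unchanged). Checking containment: at z = 23.64 the cross-section extends beyond the z = 3.36 cross-section by about 173.00 mm².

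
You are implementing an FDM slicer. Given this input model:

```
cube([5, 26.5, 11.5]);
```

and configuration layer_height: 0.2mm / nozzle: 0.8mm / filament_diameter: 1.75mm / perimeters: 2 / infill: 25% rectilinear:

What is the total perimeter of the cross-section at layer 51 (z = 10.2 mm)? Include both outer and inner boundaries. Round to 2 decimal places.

At z = 10.2 mm: the cube is present — its section is the full 5×26.5 rectangle (perimeter 63.00 mm). Overall, the cross-section is a single solid region. Total boundary length (outer) = 63.00 mm.

63.00 mm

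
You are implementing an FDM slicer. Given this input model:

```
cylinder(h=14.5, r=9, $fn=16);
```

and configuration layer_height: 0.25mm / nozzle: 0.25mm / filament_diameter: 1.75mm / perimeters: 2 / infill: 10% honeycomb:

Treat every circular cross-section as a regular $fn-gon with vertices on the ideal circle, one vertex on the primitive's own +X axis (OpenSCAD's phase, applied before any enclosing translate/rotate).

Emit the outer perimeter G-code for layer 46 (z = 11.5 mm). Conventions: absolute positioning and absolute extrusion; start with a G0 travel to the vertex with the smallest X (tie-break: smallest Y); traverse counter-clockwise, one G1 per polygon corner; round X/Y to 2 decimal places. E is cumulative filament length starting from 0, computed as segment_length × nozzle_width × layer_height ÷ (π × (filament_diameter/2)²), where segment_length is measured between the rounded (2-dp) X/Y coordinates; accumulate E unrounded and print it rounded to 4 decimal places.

G0 X-9.00 Y0.00 Z11.50
G1 X-8.31 Y-3.44 E0.0912
G1 X-6.36 Y-6.36 E0.1824
G1 X-3.44 Y-8.31 E0.2736
G1 X0.00 Y-9.00 E0.3648
G1 X3.44 Y-8.31 E0.4560
G1 X6.36 Y-6.36 E0.5472
G1 X8.31 Y-3.44 E0.6385
G1 X9.00 Y0.00 E0.7296
G1 X8.31 Y3.44 E0.8208
G1 X6.36 Y6.36 E0.9120
G1 X3.44 Y8.31 E1.0033
G1 X0.00 Y9.00 E1.0944
G1 X-3.44 Y8.31 E1.1856
G1 X-6.36 Y6.36 E1.2768
G1 X-8.31 Y3.44 E1.3681
G1 X-9.00 Y0.00 E1.4592

At z = 11.5 mm: the r=9 cylinder gives a regular 16-gon of circumradius 9 (constant along its height). The outline is a single polygon with 16 vertices. Extrusion per mm of travel: 0.25 × 0.25 / (π × 0.875²) = 0.025984. Accumulating E over each segment gives final E = 1.4592.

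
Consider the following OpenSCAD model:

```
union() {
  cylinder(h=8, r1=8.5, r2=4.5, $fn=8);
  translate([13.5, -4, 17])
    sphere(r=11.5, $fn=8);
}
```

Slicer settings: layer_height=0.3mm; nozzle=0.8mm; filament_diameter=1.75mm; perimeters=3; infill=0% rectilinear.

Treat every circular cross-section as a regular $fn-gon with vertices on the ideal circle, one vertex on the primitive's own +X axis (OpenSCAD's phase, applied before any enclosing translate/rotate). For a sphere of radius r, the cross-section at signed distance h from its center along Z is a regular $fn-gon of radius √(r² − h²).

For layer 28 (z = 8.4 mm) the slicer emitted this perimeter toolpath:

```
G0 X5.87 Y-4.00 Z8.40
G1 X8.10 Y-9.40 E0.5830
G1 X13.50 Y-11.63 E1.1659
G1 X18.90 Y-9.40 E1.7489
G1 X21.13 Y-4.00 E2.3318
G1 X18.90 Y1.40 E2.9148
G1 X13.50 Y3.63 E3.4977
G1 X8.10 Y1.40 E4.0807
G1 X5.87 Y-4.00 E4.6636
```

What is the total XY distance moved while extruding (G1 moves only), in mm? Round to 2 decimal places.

Sum the Euclidean lengths of each G1 segment: total = 46.74 mm.

46.74 mm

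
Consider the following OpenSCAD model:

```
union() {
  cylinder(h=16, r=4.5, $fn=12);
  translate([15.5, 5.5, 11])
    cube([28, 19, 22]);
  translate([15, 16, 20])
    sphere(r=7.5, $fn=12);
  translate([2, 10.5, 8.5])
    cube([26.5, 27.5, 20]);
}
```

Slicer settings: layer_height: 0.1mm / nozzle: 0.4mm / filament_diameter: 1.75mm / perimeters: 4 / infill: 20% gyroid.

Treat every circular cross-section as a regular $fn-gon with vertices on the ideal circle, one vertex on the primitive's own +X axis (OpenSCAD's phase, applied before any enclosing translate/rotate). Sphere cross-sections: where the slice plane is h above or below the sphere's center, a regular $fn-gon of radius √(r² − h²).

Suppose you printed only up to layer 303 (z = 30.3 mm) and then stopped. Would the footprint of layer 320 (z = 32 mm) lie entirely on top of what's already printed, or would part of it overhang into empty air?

Compare the two slices. At z = 30.3: the cylinder does not reach this height (z outside [0, 16]); the cube at (15.5, 5.5) is present — its section is the full 28×19 rectangle (area 532.00 mm²); the sphere at (15, 16) does not reach this height (|z−center|=10.300 > r=7.5); the cube at (2, 10.5) is not intersected at this z (z outside [8.5, 28.5]); Combining (union): only the 28×19 cube at (15.5, 5.5) is present, so the union is just that shape — area = 532.00 mm². At z = 32: the cylinder does not reach this height (z outside [0, 16]); the 28×19 cube at (15.5, 5.5) contributes its full rectangle (area 532.00 mm²); the sphere at (15, 16) is absent (|z−center|=12.000 > r=7.5); the cube at (2, 10.5) is not intersected at this z (z outside [8.5, 28.5]); Combining (union): only the 28×19 cube at (15.5, 5.5) is present, so the union is just that shape — area = 532.00 mm². Checking containment: the cross-section at z = 32 is a subset of the cross-section at z = 30.3.

entirely on top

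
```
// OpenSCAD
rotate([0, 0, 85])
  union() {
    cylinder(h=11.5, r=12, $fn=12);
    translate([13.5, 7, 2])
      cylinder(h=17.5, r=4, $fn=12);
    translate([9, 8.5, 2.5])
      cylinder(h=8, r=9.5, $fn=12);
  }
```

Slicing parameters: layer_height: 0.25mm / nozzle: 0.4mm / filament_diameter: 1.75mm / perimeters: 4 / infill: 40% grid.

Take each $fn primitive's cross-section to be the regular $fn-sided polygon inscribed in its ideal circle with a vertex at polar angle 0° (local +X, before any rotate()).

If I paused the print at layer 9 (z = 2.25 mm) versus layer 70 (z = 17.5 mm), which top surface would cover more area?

Layer 9 (z = 2.25): the r=12 cylinder gives a regular 12-gon of circumradius 12 (constant along its height) (area = (12/2)·12.000²·sin(360°/12) = 432.00 mm²); the r=4 cylinder at (13.5, 7) contributes a regular 12-gon of circumradius 4 (area = (12/2)·4.000²·sin(360°/12) = 48.00 mm²); the cylinder at (9, 8.5) is absent (z outside [2.5, 10.5]); Combining (union): the regions partially overlap — summed areas 480.00 mm² minus the doubly-counted overlap 1.16 mm² gives 478.84 mm² — area = 478.84 mm²; (whole slice rotated 85° about Z — lengths, areas and connectivity unchanged). So its area = 478.84 mm². Layer 70 (z = 17.5): the cylinder does not reach this height (z outside [0, 11.5]); the r=4 cylinder at (13.5, 7) gives a regular 12-gon of circumradius 4 (constant along its height) (area = (12/2)·4.000²·sin(360°/12) = 48.00 mm²); the cylinder at (9, 8.5) is absent (z outside [2.5, 10.5]); Taking the union: only the r=4 cylinder at (13.5, 7) is present, so the union is just that shape — area = 48.00 mm²; (rotated 85° about Z; rotation is an isometry so areas/perimeters/island counts are preserved). So its area = 48.00 mm². Layer 9 is larger (478.84 vs 48.00 mm²).

layer 9 (z = 2.25 mm)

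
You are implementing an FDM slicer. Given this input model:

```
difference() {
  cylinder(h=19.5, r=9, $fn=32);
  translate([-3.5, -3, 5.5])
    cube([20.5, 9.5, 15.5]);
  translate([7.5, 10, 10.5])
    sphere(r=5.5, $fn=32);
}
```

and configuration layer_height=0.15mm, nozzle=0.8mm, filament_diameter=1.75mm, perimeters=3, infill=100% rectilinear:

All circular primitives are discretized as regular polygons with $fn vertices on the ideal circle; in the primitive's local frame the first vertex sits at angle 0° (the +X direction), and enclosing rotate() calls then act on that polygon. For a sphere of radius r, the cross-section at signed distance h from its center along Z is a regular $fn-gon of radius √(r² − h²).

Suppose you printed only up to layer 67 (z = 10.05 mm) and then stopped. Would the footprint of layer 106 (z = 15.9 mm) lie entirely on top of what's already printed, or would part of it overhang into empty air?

Compare the two slices. At z = 10.05: the cylinder: section is a regular 32-gon, circumradius r=9 (area = (32/2)·9.000²·sin(360°/32) = 252.84 mm²); the 20.5×9.5 cube at (-3.5, -3) contributes its full rectangle (area 194.75 mm²); the r=5.5 sphere at (7.5, 10) contributes a regular 32-gon of circumradius √(5.5²−0.45²) = 5.482 (area = (32/2)·5.482²·sin(360°/32) = 93.79 mm²); Taking the first minus the rest: starting from the r=9 cylinder (252.84 mm²), the 20.5×9.5 cube at (-3.5, -3) partially overlaps it — only the 112.36 mm² overlap (of its 194.75 mm²) is removed, clipping the outline; the r=5.5 sphere at (7.5, 10) partially overlaps it — only the 4.28 mm² overlap (of its 93.79 mm²) is removed, clipping the outline — area = 136.20 mm². At z = 15.9: the r=9 cylinder contributes a regular 32-gon of circumradius 9 (area = (32/2)·9.000²·sin(360°/32) = 252.84 mm²); the cube at (-3.5, -3) is present — its section is the full 20.5×9.5 rectangle (area 194.75 mm²); the r=5.5 sphere at (7.5, 10) contributes a regular 32-gon of circumradius √(5.5²−5.4²) = 1.044 (area = (32/2)·1.044²·sin(360°/32) = 3.40 mm²); Subtracting the remaining from the first: starting from the r=9 cylinder (252.84 mm²), the 20.5×9.5 cube at (-3.5, -3) partially overlaps it — only the 112.36 mm² overlap (of its 194.75 mm²) is removed, clipping the outline; the r=5.5 sphere at (7.5, 10) misses the remaining region (no effect) — area = 140.48 mm². Checking containment: at z = 15.9 the cross-section extends beyond the z = 10.05 cross-section by about 4.28 mm².

part overhangs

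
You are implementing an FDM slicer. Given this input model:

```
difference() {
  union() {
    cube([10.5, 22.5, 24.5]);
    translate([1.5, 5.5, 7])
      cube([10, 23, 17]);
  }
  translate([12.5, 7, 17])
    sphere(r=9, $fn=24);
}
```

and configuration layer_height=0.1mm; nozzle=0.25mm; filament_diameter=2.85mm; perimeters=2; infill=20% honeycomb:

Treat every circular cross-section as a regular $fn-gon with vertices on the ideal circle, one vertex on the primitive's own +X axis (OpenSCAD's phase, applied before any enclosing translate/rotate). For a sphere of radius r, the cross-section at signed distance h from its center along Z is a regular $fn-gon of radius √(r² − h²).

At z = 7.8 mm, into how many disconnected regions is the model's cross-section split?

1

At z = 7.8 mm: the 10.5×22.5 cube contributes its full rectangle; the 10×23 cube at (1.5, 5.5) contributes its full rectangle; Taking the union: the regions partially overlap (shared area 153.00 mm²), so overlapping operands fuse into one piece — 1 connected region; the sphere at (12.5, 7) is absent (|z−center|=9.200 > r=9); Taking the first minus the rest: none of the subtracted shapes is present at this height, so that combined region is unchanged — 1 connected region. The result has 1 disconnected region.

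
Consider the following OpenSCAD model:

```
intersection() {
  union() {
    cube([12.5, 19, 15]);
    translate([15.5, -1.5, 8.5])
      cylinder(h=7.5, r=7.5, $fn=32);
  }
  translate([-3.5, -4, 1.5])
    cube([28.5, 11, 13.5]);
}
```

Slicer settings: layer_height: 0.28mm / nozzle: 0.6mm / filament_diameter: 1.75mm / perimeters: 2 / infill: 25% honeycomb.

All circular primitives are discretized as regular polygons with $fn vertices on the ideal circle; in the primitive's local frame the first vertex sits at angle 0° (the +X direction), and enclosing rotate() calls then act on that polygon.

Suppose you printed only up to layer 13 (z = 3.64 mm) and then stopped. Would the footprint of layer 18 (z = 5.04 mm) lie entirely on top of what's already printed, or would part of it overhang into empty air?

Compare the two slices. At z = 3.64: the cube is present — its section is the full 12.5×19 rectangle (area 237.50 mm²); the cylinder at (15.5, -1.5) is absent (z outside [8.5, 16]); Taking the union: only the 12.5×19 cube is present, so the union is just that shape — area = 237.50 mm²; the 28.5×11 cube at (-3.5, -4) contributes its full rectangle (area 313.50 mm²); Taking the intersection: the 28.5×11 cube at (-3.5, -4) partially overlaps the result so far; clipping to the common part keeps 87.50 mm² — area = 87.50 mm². At z = 5.04: the cube (footprint 12.5×19) is included at this height (area 237.50 mm²); the cylinder at (15.5, -1.5) is not intersected at this z (z outside [8.5, 16]); Merging all regions: only the 12.5×19 cube is present, so the union is just that shape — area = 237.50 mm²; the cube at (-3.5, -4) is present — its section is the full 28.5×11 rectangle (area 313.50 mm²); After intersecting: the 28.5×11 cube at (-3.5, -4) partially overlaps the result so far; clipping to the common part keeps 87.50 mm² — area = 87.50 mm². Checking containment: the cross-section at z = 5.04 is a subset of the cross-section at z = 3.64.

entirely on top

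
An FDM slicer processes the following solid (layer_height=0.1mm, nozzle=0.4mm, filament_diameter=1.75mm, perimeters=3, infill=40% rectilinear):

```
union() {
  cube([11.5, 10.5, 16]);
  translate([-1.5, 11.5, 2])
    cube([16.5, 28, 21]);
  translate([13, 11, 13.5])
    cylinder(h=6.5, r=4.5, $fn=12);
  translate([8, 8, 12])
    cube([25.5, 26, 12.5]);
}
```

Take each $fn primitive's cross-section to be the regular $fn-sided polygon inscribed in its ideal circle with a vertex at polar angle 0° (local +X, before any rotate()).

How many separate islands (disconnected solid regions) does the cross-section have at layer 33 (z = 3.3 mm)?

At z = 3.3 mm: the cube is present — its section is the full 11.5×10.5 rectangle; the cube at (-1.5, 11.5) (footprint 16.5×28) is included at this height; the cylinder at (13, 11) is absent (z outside [13.5, 20]); the cube at (8, 8) is not intersected at this z (z outside [12, 24.5]); Combining (union): the 2 present regions are separate (no shared area or edge), so areas and boundary lengths simply add and each stays a separate island — 2 connected regions. Overall, the cross-section has 2 separate islands. Island count = 2.

2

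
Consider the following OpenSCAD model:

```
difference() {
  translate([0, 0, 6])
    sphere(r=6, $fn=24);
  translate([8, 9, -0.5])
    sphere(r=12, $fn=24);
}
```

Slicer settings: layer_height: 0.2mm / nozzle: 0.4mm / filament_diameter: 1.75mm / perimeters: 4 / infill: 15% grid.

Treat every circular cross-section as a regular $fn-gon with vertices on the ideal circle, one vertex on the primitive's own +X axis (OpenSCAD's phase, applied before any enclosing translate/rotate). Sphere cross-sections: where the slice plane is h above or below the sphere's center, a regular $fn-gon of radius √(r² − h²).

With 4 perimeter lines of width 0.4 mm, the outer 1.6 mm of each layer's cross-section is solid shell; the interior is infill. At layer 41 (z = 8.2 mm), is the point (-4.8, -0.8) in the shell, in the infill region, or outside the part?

shell

At z = 8.2 mm: the r=6 sphere slices to a regular 24-gon of circumradius 5.582 (√(r²−h²) with h=2.2 from center); the sphere at (8, 9): section is a regular 24-gon, circumradius = √(r²−h²) = √(12²−8.7²) = 8.265; After the difference (first − rest): starting from the r=6 sphere, the r=12 sphere at (8, 9) partially overlaps it — only the 7.61 mm² overlap (of its 212.16 mm²) is removed, clipping the outline — 1 connected region. Overall, the cross-section is a single solid region. The nearest boundary edge runs (-5.39, -1.44)→(-5.58, 0.00); distance from the point to it = 0.67 mm. The point is inside the cross-section, 0.67 mm from the nearest boundary — within the 1.6 mm shell band (4 × 0.4).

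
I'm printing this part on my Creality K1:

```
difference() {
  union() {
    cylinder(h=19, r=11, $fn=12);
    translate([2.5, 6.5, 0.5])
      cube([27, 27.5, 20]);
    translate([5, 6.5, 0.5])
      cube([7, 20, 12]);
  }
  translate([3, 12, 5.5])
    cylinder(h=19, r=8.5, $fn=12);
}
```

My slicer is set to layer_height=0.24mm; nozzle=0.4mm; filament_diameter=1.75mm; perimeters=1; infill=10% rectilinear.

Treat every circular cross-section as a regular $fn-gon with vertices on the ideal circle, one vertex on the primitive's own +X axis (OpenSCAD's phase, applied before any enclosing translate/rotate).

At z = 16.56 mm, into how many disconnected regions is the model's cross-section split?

At z = 16.56 mm: the cylinder: section is a regular 12-gon, circumradius r=11; the cube at (2.5, 6.5) (footprint 27×27.5) is included at this height; the cube at (5, 6.5) is not intersected at this z (z outside [0.5, 12.5]); Combining (union): the regions partially overlap (shared area 14.86 mm²), so overlapping operands fuse into one piece — 1 connected region; the cylinder at (3, 12): section is a regular 12-gon, circumradius r=8.5; Subtracting the remaining from the first: starting from the result so far, the r=8.5 cylinder at (3, 12) partially overlaps it — only the 154.57 mm² overlap (of its 216.75 mm²) is removed, clipping the outline — 2 connected regions. The result has 2 disconnected regions.

2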